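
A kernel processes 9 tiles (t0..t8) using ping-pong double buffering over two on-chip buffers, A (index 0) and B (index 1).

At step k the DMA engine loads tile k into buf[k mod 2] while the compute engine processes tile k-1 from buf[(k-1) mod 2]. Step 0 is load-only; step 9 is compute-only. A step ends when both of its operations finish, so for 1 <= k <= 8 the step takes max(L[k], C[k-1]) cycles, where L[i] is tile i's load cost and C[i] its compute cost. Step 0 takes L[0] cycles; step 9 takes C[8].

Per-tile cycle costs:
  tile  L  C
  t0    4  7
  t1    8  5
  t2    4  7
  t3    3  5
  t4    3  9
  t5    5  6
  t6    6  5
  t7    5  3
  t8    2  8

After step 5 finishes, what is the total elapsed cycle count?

k=0 load=t0/4c comp=- wait=4 total=4
k=1 load=t1/8c comp=t0/7c wait=8 total=12
k=2 load=t2/4c comp=t1/5c wait=5 total=17
k=3 load=t3/3c comp=t2/7c wait=7 total=24
k=4 load=t4/3c comp=t3/5c wait=5 total=29
k=5 load=t5/5c comp=t4/9c wait=9 total=38
k=6 load=t6/6c comp=t5/6c wait=6 total=44
k=7 load=t7/5c comp=t6/5c wait=5 total=49
k=8 load=t8/2c comp=t7/3c wait=3 total=52
k=9 load=- comp=t8/8c wait=8 total=60

end_cycle[5] = 38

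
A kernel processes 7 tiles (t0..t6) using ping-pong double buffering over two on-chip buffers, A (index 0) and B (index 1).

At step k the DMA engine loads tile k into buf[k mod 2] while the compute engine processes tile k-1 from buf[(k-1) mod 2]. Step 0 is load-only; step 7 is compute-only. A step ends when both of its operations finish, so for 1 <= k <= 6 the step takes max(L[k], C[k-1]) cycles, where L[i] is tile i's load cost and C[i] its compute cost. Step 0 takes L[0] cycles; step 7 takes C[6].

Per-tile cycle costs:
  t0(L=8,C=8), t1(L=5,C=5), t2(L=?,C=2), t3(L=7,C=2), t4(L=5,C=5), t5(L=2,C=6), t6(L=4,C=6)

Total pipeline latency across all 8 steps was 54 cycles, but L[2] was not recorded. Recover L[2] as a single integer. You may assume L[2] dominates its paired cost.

L[2] = 9

step 0 | dur = L[0]=8 = 8
step 1 | dur = max(L[1]=5, C[0]=8) = 8
step 2 | dur = max(L[2]=?, C[1]=5) = L[2]  (unknown; binding)
step 3 | dur = max(L[3]=7, C[2]=2) = 7
step 4 | dur = max(L[4]=5, C[3]=2) = 5
step 5 | dur = max(L[5]=2, C[4]=5) = 5
step 6 | dur = max(L[6]=4, C[5]=6) = 6
step 7 | dur = C[6]=6 = 6
sum of known step durations = 45
dur[2] = total - known = 54 - 45 = 9
L[2] is the binding max in step 2, so L[2] = dur[2] = 9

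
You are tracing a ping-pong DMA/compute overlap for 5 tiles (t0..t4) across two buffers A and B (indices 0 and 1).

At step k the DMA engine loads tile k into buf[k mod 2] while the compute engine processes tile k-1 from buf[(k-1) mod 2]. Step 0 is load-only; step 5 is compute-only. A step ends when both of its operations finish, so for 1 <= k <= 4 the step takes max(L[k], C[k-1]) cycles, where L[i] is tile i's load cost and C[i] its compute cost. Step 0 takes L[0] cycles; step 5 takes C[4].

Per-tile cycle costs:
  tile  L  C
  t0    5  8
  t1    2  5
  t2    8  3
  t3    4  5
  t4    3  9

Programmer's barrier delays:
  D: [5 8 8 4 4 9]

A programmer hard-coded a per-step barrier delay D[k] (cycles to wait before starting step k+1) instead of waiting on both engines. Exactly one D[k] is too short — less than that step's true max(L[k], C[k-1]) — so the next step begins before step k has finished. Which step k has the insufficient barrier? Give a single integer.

k=0 barrier L[0]=5→5c, D[0]=5 ok
k=1 barrier max(L[1]=2,C[0]=8)→8c, D[1]=8 ok
k=2 barrier max(L[2]=8,C[1]=5)→8c, D[2]=8 ok
k=3 barrier max(L[3]=4,C[2]=3)→4c, D[3]=4 ok
k=4 barrier max(L[4]=3,C[3]=5)→5c, D[4]=4 SHORT
k=5 barrier C[4]=9→9c, D[5]=9 ok

hazard at step 4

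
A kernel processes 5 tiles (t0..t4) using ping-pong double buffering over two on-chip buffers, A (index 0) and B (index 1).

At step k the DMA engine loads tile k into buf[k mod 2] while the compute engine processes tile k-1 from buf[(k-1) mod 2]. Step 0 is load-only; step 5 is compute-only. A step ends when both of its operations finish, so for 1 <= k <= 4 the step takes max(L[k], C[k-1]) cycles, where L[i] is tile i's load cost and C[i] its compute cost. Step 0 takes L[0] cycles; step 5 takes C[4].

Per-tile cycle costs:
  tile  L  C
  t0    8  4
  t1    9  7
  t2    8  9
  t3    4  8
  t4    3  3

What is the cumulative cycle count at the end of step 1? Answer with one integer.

  0. 8=8c; end=8; A:t0 B:-
  1. max(9,4)=9c; end=17; A:t0 B:t1
  2. max(8,7)=8c; end=25; A:t2 B:t1
  3. max(4,9)=9c; end=34; A:t2 B:t3
  4. max(3,8)=8c; end=42; A:t4 B:t3
  5. 3=3c; end=45; A:t4 B:t3

end_cycle[1] = 17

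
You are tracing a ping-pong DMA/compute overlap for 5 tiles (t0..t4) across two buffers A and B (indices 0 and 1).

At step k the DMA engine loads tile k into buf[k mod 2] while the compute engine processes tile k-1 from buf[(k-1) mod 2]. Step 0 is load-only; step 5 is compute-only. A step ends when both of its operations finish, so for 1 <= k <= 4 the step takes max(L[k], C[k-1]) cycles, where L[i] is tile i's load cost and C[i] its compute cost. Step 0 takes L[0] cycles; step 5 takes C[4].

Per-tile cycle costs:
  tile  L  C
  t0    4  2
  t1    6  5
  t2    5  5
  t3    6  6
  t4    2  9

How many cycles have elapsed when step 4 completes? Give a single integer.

end_cycle[4] = 27

  0. 4=4c; end=4; A:t0 B:-
  1. max(6,2)=6c; end=10; A:t0 B:t1
  2. max(5,5)=5c; end=15; A:t2 B:t1
  3. max(6,5)=6c; end=21; A:t2 B:t3
  4. max(2,6)=6c; end=27; A:t4 B:t3
  5. 9=9c; end=36; A:t4 B:t3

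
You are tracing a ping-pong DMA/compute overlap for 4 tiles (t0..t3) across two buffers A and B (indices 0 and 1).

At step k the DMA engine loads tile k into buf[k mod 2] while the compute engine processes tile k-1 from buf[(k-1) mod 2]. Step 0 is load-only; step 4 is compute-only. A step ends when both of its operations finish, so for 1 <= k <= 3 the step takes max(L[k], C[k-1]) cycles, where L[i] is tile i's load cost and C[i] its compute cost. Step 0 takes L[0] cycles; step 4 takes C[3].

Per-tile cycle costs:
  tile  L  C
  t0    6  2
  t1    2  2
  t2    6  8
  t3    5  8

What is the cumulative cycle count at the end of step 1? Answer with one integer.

k=0 load=t0/6c comp=- wait=6 total=6
k=1 load=t1/2c comp=t0/2c wait=2 total=8
k=2 load=t2/6c comp=t1/2c wait=6 total=14
k=3 load=t3/5c comp=t2/8c wait=8 total=22
k=4 load=- comp=t3/8c wait=8 total=30

end_cycle[1] = 8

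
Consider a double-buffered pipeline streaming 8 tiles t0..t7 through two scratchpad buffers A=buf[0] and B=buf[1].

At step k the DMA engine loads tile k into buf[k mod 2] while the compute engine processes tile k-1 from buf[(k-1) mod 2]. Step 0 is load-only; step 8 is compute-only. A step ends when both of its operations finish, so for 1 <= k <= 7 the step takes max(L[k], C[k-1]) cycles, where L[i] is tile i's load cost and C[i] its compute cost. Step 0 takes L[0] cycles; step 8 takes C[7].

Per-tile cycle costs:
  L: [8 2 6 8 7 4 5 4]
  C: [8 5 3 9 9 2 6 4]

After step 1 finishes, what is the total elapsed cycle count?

  0. 8=8c; end=8; A:t0 B:-
  1. max(2,8)=8c; end=16; A:t0 B:t1
  2. max(6,5)=6c; end=22; A:t2 B:t1
  3. max(8,3)=8c; end=30; A:t2 B:t3
  4. max(7,9)=9c; end=39; A:t4 B:t3
  5. max(4,9)=9c; end=48; A:t4 B:t5
  6. max(5,2)=5c; end=53; A:t6 B:t5
  7. max(4,6)=6c; end=59; A:t6 B:t7
  8. 4=4c; end=63; A:t6 B:t7

end_cycle[1] = 16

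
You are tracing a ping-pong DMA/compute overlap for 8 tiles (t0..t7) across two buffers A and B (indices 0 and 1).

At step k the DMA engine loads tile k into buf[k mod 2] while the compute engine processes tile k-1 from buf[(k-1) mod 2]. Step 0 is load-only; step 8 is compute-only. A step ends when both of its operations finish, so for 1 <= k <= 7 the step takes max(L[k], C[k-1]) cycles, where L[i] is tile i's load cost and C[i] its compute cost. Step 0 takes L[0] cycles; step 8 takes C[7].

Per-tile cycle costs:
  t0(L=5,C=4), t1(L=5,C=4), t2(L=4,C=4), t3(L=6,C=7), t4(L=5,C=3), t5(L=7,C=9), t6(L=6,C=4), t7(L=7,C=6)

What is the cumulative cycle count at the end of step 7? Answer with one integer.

[0] DMA t0→A (5c) ∥ CU idle ⇒ 5c, clock 5
[1] DMA t1→B (5c) ∥ CU A:t0 (4c) ⇒ 5c, clock 10
[2] DMA t2→A (4c) ∥ CU B:t1 (4c) ⇒ 4c, clock 14
[3] DMA t3→B (6c) ∥ CU A:t2 (4c) ⇒ 6c, clock 20
[4] DMA t4→A (5c) ∥ CU B:t3 (7c) ⇒ 7c, clock 27
[5] DMA t5→B (7c) ∥ CU A:t4 (3c) ⇒ 7c, clock 34
[6] DMA t6→A (6c) ∥ CU B:t5 (9c) ⇒ 9c, clock 43
[7] DMA t7→B (7c) ∥ CU A:t6 (4c) ⇒ 7c, clock 50
[8] DMA idle ∥ CU B:t7 (6c) ⇒ 6c, clock 56

end_cycle[7] = 50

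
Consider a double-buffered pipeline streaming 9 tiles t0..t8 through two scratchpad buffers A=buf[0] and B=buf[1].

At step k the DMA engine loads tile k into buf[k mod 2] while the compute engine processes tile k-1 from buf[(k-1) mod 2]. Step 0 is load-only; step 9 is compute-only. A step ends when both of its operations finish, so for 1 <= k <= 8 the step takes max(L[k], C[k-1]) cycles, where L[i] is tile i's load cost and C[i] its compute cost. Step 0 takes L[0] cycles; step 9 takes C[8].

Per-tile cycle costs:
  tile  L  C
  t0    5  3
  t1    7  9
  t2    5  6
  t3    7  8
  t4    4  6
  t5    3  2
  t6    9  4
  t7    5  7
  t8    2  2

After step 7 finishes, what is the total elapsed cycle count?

step 0: L[0]=5 → dur=5, Σ=5 | A=load:t0 B=idle [load-only]
step 1: L[1]=7 C[0]=3 → dur=7, Σ=12 | A=compute:t0 B=load:t1 [load-bound]
step 2: L[2]=5 C[1]=9 → dur=9, Σ=21 | A=load:t2 B=compute:t1 [compute-bound]
step 3: L[3]=7 C[2]=6 → dur=7, Σ=28 | A=compute:t2 B=load:t3 [load-bound]
step 4: L[4]=4 C[3]=8 → dur=8, Σ=36 | A=load:t4 B=compute:t3 [compute-bound]
step 5: L[5]=3 C[4]=6 → dur=6, Σ=42 | A=compute:t4 B=load:t5 [compute-bound]
step 6: L[6]=9 C[5]=2 → dur=9, Σ=51 | A=load:t6 B=compute:t5 [load-bound]
step 7: L[7]=5 C[6]=4 → dur=5, Σ=56 | A=compute:t6 B=load:t7 [load-bound]
step 8: L[8]=2 C[7]=7 → dur=7, Σ=63 | A=load:t8 B=compute:t7 [compute-bound]
step 9: C[8]=2 → dur=2, Σ=65 | A=compute:t8 B=idle [compute-only]

end_cycle[7] = 56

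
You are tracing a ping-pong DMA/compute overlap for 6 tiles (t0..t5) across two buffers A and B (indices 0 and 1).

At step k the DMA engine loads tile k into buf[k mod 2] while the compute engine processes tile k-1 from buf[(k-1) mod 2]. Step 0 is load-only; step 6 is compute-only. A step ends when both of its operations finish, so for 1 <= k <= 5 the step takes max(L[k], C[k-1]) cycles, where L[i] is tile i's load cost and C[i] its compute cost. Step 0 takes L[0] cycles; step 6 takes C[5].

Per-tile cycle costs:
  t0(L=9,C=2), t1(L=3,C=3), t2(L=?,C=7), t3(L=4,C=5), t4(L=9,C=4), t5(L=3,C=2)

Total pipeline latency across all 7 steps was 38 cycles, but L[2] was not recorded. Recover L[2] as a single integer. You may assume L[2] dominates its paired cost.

step 0 = dur = L[0]=9 = 9
step 1 = dur = max(L[1]=3, C[0]=2) = 3
step 2 = dur = max(L[2]=?, C[1]=3) = L[2]  (unknown; binding)
step 3 = dur = max(L[3]=4, C[2]=7) = 7
step 4 = dur = max(L[4]=9, C[3]=5) = 9
step 5 = dur = max(L[5]=3, C[4]=4) = 4
step 6 = dur = C[5]=2 = 2
sum of known step durations = 34
dur[2] = total - known = 38 - 34 = 4
L[2] is the binding max in step 2, so L[2] = dur[2] = 4

L[2] = 4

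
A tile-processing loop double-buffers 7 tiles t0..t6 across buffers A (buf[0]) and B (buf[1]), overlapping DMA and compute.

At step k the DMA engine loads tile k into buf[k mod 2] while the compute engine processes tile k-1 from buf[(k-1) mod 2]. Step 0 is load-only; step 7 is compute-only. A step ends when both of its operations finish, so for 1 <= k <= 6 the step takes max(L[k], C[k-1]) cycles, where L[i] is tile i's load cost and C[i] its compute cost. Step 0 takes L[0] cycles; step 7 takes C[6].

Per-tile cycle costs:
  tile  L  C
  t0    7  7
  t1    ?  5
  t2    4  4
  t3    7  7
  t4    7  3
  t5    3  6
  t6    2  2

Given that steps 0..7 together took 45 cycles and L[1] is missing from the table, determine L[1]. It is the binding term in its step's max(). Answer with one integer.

step 0: dur = L[0]=7 = 7
step 1: dur = max(L[1]=?, C[0]=7) = L[1]  (unknown; binding)
step 2: dur = max(L[2]=4, C[1]=5) = 5
step 3: dur = max(L[3]=7, C[2]=4) = 7
step 4: dur = max(L[4]=7, C[3]=7) = 7
step 5: dur = max(L[5]=3, C[4]=3) = 3
step 6: dur = max(L[6]=2, C[5]=6) = 6
step 7: dur = C[6]=2 = 2
sum of known step durations = 37
dur[1] = total - known = 45 - 37 = 8
L[1] is the binding max in step 1, so L[1] = dur[1] = 8

L[1] = 8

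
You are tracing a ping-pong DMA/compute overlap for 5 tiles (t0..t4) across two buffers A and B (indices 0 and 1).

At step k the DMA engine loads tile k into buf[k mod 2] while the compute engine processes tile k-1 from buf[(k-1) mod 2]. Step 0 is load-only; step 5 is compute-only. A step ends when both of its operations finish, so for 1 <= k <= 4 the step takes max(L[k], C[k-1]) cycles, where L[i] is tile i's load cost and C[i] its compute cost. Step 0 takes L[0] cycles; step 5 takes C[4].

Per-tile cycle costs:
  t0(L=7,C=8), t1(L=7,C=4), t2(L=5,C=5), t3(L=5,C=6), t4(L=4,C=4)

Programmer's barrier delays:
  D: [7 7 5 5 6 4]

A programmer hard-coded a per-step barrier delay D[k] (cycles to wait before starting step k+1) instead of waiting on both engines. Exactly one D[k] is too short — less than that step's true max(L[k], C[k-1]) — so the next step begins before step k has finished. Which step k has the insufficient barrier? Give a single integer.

hazard at step 1

[0] required=L[0]=7=7 vs D=7 ok
[1] required=max(L[1]=7,C[0]=8)=8 vs D=7 SHORT
[2] required=max(L[2]=5,C[1]=4)=5 vs D=5 ok
[3] required=max(L[3]=5,C[2]=5)=5 vs D=5 ok
[4] required=max(L[4]=4,C[3]=6)=6 vs D=6 ok
[5] required=C[4]=4=4 vs D=4 ok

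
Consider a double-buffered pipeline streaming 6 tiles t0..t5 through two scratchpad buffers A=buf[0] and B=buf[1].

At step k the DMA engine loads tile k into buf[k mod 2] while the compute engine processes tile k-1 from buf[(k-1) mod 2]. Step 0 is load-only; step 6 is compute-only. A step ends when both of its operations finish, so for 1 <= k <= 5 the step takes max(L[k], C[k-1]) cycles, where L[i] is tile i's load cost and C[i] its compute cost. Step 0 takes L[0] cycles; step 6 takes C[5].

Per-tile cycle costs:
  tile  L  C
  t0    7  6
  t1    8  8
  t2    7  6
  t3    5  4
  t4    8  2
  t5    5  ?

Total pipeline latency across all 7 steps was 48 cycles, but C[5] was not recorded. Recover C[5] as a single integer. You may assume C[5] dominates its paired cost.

step 0 = dur = L[0]=7 = 7
step 1 = dur = max(L[1]=8, C[0]=6) = 8
step 2 = dur = max(L[2]=7, C[1]=8) = 8
step 3 = dur = max(L[3]=5, C[2]=6) = 6
step 4 = dur = max(L[4]=8, C[3]=4) = 8
step 5 = dur = max(L[5]=5, C[4]=2) = 5
step 6 = dur = C[5]=? = C[5]  (unknown; binding)
sum of known step durations = 42
dur[6] = total - known = 48 - 42 = 6
C[5] is the binding max in step 6, so C[5] = dur[6] = 6

C[5] = 6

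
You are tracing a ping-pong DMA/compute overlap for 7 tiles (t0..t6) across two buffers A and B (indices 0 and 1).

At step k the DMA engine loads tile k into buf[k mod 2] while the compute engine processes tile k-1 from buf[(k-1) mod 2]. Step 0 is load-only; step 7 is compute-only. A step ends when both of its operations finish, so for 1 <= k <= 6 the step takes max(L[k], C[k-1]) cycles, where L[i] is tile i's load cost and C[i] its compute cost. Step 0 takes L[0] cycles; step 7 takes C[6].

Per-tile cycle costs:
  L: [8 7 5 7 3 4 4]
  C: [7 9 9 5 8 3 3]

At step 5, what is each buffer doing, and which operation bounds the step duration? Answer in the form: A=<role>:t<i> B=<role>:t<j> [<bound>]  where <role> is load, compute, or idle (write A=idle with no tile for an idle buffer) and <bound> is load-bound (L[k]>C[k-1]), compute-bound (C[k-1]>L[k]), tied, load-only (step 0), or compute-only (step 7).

step 0: L[0]=8 → dur=8, Σ=8 | A=load:t0 B=idle [load-only]
step 1: L[1]=7 C[0]=7 → dur=7, Σ=15 | A=compute:t0 B=load:t1 [tied]
step 2: L[2]=5 C[1]=9 → dur=9, Σ=24 | A=load:t2 B=compute:t1 [compute-bound]
step 3: L[3]=7 C[2]=9 → dur=9, Σ=33 | A=compute:t2 B=load:t3 [compute-bound]
step 4: L[4]=3 C[3]=5 → dur=5, Σ=38 | A=load:t4 B=compute:t3 [compute-bound]
step 5: L[5]=4 C[4]=8 → dur=8, Σ=46 | A=compute:t4 B=load:t5 [compute-bound]
step 6: L[6]=4 C[5]=3 → dur=4, Σ=50 | A=load:t6 B=compute:t5 [load-bound]
step 7: C[6]=3 → dur=3, Σ=53 | A=compute:t6 B=idle [compute-only]

step 5: A=compute:t4 B=load:t5 [compute-bound]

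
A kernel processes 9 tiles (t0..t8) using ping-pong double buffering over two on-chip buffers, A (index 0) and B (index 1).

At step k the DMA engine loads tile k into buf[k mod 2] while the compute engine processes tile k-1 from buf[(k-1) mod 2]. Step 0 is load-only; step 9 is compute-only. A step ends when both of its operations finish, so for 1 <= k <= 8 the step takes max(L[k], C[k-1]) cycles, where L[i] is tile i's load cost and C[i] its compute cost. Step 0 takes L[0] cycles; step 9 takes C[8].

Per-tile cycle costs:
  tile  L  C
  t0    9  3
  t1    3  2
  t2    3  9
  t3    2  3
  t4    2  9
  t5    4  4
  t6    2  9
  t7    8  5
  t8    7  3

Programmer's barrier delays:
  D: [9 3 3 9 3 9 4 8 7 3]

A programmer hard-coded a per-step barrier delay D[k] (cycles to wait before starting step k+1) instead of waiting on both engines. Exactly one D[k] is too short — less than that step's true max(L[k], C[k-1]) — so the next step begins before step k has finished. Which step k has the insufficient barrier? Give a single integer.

hazard at step 7

step 0: need L[0]=9 = 9; D[0]=9 ok
step 1: need max(L[1]=3,C[0]=3) = 3; D[1]=3 ok
step 2: need max(L[2]=3,C[1]=2) = 3; D[2]=3 ok
step 3: need max(L[3]=2,C[2]=9) = 9; D[3]=9 ok
step 4: need max(L[4]=2,C[3]=3) = 3; D[4]=3 ok
step 5: need max(L[5]=4,C[4]=9) = 9; D[5]=9 ok
step 6: need max(L[6]=2,C[5]=4) = 4; D[6]=4 ok
step 7: need max(L[7]=8,C[6]=9) = 9; D[7]=8 SHORT
step 8: need max(L[8]=7,C[7]=5) = 7; D[8]=7 ok
step 9: need C[8]=3 = 3; D[9]=3 ok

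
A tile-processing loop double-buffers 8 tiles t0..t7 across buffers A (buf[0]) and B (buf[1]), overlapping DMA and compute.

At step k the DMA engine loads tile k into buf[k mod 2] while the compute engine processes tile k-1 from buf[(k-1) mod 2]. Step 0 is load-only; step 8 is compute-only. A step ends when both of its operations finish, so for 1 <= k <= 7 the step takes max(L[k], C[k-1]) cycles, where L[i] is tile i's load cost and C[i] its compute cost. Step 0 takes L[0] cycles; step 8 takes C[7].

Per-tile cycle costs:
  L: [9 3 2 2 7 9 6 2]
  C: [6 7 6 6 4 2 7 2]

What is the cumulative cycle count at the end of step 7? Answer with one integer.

  0. 9=9c; end=9; A:t0 B:-
  1. max(3,6)=6c; end=15; A:t0 B:t1
  2. max(2,7)=7c; end=22; A:t2 B:t1
  3. max(2,6)=6c; end=28; A:t2 B:t3
  4. max(7,6)=7c; end=35; A:t4 B:t3
  5. max(9,4)=9c; end=44; A:t4 B:t5
  6. max(6,2)=6c; end=50; A:t6 B:t5
  7. max(2,7)=7c; end=57; A:t6 B:t7
  8. 2=2c; end=59; A:t6 B:t7

end_cycle[7] = 57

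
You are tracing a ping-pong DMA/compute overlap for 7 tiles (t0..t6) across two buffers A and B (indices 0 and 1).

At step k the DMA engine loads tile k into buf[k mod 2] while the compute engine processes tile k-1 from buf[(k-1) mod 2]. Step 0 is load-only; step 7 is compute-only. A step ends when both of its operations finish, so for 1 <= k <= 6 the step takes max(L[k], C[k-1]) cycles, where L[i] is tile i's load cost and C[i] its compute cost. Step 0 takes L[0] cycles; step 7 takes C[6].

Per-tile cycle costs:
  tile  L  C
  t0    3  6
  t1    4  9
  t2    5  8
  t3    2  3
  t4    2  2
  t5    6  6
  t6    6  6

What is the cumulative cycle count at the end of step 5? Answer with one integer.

end_cycle[5] = 35

k=0 load=t0/3c comp=- wait=3 total=3
k=1 load=t1/4c comp=t0/6c wait=6 total=9
k=2 load=t2/5c comp=t1/9c wait=9 total=18
k=3 load=t3/2c comp=t2/8c wait=8 total=26
k=4 load=t4/2c comp=t3/3c wait=3 total=29
k=5 load=t5/6c comp=t4/2c wait=6 total=35
k=6 load=t6/6c comp=t5/6c wait=6 total=41
k=7 load=- comp=t6/6c wait=6 total=47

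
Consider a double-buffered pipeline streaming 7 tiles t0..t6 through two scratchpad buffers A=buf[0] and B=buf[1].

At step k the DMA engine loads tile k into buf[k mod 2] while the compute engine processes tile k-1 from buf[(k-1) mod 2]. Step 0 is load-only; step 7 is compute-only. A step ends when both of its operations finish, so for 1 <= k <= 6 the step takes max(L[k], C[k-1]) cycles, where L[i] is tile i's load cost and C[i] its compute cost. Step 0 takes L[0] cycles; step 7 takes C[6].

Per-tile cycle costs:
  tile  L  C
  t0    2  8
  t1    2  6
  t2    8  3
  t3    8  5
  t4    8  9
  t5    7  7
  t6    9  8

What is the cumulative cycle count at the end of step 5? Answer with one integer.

  0. 2=2c; end=2; A:t0 B:-
  1. max(2,8)=8c; end=10; A:t0 B:t1
  2. max(8,6)=8c; end=18; A:t2 B:t1
  3. max(8,3)=8c; end=26; A:t2 B:t3
  4. max(8,5)=8c; end=34; A:t4 B:t3
  5. max(7,9)=9c; end=43; A:t4 B:t5
  6. max(9,7)=9c; end=52; A:t6 B:t5
  7. 8=8c; end=60; A:t6 B:t5

end_cycle[5] = 43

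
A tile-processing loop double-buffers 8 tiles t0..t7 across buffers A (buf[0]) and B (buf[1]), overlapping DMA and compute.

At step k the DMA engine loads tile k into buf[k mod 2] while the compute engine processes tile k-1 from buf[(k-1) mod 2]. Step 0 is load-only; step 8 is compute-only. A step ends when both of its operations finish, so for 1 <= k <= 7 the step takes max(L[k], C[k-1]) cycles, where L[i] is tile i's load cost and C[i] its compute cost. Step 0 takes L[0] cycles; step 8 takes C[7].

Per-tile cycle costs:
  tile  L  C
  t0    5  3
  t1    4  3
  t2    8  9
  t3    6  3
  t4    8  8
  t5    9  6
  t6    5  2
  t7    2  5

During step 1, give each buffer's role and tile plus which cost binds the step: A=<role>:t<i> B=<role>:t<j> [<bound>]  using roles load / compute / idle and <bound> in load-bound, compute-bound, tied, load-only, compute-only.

step 1: A=compute:t0 B=load:t1 [load-bound]

step 0: L[0]=5 → dur=5, Σ=5 | A=load:t0 B=idle [load-only]
step 1: L[1]=4 C[0]=3 → dur=4, Σ=9 | A=compute:t0 B=load:t1 [load-bound]
step 2: L[2]=8 C[1]=3 → dur=8, Σ=17 | A=load:t2 B=compute:t1 [load-bound]
step 3: L[3]=6 C[2]=9 → dur=9, Σ=26 | A=compute:t2 B=load:t3 [compute-bound]
step 4: L[4]=8 C[3]=3 → dur=8, Σ=34 | A=load:t4 B=compute:t3 [load-bound]
step 5: L[5]=9 C[4]=8 → dur=9, Σ=43 | A=compute:t4 B=load:t5 [load-bound]
step 6: L[6]=5 C[5]=6 → dur=6, Σ=49 | A=load:t6 B=compute:t5 [compute-bound]
step 7: L[7]=2 C[6]=2 → dur=2, Σ=51 | A=compute:t6 B=load:t7 [tied]
step 8: C[7]=5 → dur=5, Σ=56 | A=idle B=compute:t7 [compute-only]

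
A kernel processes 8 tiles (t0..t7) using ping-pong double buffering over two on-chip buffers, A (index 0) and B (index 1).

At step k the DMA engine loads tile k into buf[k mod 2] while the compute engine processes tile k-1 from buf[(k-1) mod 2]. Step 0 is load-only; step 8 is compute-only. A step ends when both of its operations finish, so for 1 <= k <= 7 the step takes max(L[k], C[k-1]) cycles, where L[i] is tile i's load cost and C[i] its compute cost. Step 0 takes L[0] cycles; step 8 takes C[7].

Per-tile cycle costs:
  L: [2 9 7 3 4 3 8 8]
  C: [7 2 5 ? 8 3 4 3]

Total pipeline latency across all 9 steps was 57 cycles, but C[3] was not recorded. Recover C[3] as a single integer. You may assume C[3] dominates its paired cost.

C[3] = 7

step 0 = dur = L[0]=2 = 2
step 1 = dur = max(L[1]=9, C[0]=7) = 9
step 2 = dur = max(L[2]=7, C[1]=2) = 7
step 3 = dur = max(L[3]=3, C[2]=5) = 5
step 4 = dur = max(L[4]=4, C[3]=?) = C[3]  (unknown; binding)
step 5 = dur = max(L[5]=3, C[4]=8) = 8
step 6 = dur = max(L[6]=8, C[5]=3) = 8
step 7 = dur = max(L[7]=8, C[6]=4) = 8
step 8 = dur = C[7]=3 = 3
sum of known step durations = 50
dur[4] = total - known = 57 - 50 = 7
C[3] is the binding max in step 4, so C[3] = dur[4] = 7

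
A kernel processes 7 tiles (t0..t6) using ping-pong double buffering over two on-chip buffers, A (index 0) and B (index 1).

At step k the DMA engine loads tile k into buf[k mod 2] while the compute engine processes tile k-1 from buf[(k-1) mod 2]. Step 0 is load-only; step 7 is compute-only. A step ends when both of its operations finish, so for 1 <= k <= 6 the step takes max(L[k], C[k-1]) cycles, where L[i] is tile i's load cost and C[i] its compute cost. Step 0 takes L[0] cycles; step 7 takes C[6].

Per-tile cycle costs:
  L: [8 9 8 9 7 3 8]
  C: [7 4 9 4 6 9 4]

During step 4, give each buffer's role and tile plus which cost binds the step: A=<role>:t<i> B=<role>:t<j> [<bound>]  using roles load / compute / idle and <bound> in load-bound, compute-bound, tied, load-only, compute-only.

step 4: A=load:t4 B=compute:t3 [load-bound]

  0. 8=8c; end=8; A:t0 B:-
  1. max(9,7)=9c; end=17; A:t0 B:t1
  2. max(8,4)=8c; end=25; A:t2 B:t1
  3. max(9,9)=9c; end=34; A:t2 B:t3
  4. max(7,4)=7c; end=41; A:t4 B:t3
  5. max(3,6)=6c; end=47; A:t4 B:t5
  6. max(8,9)=9c; end=56; A:t6 B:t5
  7. 4=4c; end=60; A:t6 B:t5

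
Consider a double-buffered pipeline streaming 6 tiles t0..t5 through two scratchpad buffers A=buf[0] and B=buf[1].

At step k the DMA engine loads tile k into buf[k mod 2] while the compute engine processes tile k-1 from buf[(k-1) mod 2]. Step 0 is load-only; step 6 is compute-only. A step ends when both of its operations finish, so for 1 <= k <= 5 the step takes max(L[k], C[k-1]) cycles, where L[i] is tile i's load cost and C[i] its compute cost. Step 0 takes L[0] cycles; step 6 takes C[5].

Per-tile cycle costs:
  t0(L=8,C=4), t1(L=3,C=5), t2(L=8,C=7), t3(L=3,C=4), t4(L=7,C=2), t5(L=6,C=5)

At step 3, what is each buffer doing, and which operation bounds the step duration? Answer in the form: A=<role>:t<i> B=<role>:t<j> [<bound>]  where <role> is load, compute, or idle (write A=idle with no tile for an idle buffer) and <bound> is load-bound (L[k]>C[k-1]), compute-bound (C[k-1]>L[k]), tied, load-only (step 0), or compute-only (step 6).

k=0 load=t0/8c comp=- wait=8 total=8
k=1 load=t1/3c comp=t0/4c wait=4 total=12
k=2 load=t2/8c comp=t1/5c wait=8 total=20
k=3 load=t3/3c comp=t2/7c wait=7 total=27
k=4 load=t4/7c comp=t3/4c wait=7 total=34
k=5 load=t5/6c comp=t4/2c wait=6 total=40
k=6 load=- comp=t5/5c wait=5 total=45

step 3: A=compute:t2 B=load:t3 [compute-bound]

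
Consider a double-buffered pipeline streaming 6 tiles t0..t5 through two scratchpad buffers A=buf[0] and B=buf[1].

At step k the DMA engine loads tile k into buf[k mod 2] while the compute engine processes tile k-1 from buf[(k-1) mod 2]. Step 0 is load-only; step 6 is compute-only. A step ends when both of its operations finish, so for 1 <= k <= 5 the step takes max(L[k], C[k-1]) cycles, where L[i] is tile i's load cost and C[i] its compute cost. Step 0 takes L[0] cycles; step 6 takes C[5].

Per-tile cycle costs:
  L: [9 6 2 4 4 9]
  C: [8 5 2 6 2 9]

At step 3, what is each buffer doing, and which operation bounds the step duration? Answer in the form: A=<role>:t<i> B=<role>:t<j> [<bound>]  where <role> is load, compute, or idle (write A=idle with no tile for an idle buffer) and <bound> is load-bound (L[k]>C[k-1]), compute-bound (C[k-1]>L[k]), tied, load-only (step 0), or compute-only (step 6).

step 0: L[0]=9 → dur=9, Σ=9 | A=load:t0 B=idle [load-only]
step 1: L[1]=6 C[0]=8 → dur=8, Σ=17 | A=compute:t0 B=load:t1 [compute-bound]
step 2: L[2]=2 C[1]=5 → dur=5, Σ=22 | A=load:t2 B=compute:t1 [compute-bound]
step 3: L[3]=4 C[2]=2 → dur=4, Σ=26 | A=compute:t2 B=load:t3 [load-bound]
step 4: L[4]=4 C[3]=6 → dur=6, Σ=32 | A=load:t4 B=compute:t3 [compute-bound]
step 5: L[5]=9 C[4]=2 → dur=9, Σ=41 | A=compute:t4 B=load:t5 [load-bound]
step 6: C[5]=9 → dur=9, Σ=50 | A=idle B=compute:t5 [compute-only]

step 3: A=compute:t2 B=load:t3 [load-bound]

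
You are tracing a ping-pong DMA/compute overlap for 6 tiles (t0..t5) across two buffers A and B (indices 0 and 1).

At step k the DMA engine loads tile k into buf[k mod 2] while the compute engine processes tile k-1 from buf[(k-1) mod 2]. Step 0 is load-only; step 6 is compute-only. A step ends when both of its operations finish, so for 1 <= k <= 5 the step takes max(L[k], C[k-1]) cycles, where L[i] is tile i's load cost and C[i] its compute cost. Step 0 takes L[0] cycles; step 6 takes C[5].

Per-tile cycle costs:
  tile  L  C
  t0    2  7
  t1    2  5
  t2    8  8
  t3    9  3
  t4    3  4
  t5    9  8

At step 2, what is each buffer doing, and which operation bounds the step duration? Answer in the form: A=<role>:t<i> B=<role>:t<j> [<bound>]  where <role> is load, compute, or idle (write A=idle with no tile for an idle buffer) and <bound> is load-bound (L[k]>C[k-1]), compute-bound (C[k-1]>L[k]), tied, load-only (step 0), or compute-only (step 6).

  0. 2=2c; end=2; A:t0 B:-
  1. max(2,7)=7c; end=9; A:t0 B:t1
  2. max(8,5)=8c; end=17; A:t2 B:t1
  3. max(9,8)=9c; end=26; A:t2 B:t3
  4. max(3,3)=3c; end=29; A:t4 B:t3
  5. max(9,4)=9c; end=38; A:t4 B:t5
  6. 8=8c; end=46; A:t4 B:t5

step 2: A=load:t2 B=compute:t1 [load-bound]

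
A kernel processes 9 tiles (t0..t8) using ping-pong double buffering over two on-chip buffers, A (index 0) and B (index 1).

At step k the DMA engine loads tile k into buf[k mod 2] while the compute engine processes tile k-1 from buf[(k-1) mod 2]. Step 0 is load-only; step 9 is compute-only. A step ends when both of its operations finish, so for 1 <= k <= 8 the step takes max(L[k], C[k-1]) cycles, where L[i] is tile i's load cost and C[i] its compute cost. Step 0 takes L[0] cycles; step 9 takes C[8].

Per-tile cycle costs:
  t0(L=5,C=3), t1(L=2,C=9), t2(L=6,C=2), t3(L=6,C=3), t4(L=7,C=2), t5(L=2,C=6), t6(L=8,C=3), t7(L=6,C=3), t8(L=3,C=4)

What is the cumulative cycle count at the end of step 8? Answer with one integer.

k=0 load=t0/5c comp=- wait=5 total=5
k=1 load=t1/2c comp=t0/3c wait=3 total=8
k=2 load=t2/6c comp=t1/9c wait=9 total=17
k=3 load=t3/6c comp=t2/2c wait=6 total=23
k=4 load=t4/7c comp=t3/3c wait=7 total=30
k=5 load=t5/2c comp=t4/2c wait=2 total=32
k=6 load=t6/8c comp=t5/6c wait=8 total=40
k=7 load=t7/6c comp=t6/3c wait=6 total=46
k=8 load=t8/3c comp=t7/3c wait=3 total=49
k=9 load=- comp=t8/4c wait=4 total=53

end_cycle[8] = 49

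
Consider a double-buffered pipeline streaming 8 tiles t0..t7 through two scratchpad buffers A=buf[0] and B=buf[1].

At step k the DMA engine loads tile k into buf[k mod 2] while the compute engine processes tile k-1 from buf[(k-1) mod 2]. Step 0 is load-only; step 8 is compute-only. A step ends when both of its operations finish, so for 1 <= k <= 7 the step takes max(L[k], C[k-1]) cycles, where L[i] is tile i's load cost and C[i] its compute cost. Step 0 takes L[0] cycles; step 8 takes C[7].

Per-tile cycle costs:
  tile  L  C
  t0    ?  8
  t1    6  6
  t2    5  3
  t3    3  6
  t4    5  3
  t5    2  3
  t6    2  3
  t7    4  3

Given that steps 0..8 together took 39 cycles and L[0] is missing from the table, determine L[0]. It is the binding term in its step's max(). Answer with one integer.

L[0] = 3

step 0 → dur = L[0]=? = L[0]  (unknown; binding)
step 1 → dur = max(L[1]=6, C[0]=8) = 8
step 2 → dur = max(L[2]=5, C[1]=6) = 6
step 3 → dur = max(L[3]=3, C[2]=3) = 3
step 4 → dur = max(L[4]=5, C[3]=6) = 6
step 5 → dur = max(L[5]=2, C[4]=3) = 3
step 6 → dur = max(L[6]=2, C[5]=3) = 3
step 7 → dur = max(L[7]=4, C[6]=3) = 4
step 8 → dur = C[7]=3 = 3
sum of known step durations = 36
dur[0] = total - known = 39 - 36 = 3
L[0] is the binding max in step 0, so L[0] = dur[0] = 3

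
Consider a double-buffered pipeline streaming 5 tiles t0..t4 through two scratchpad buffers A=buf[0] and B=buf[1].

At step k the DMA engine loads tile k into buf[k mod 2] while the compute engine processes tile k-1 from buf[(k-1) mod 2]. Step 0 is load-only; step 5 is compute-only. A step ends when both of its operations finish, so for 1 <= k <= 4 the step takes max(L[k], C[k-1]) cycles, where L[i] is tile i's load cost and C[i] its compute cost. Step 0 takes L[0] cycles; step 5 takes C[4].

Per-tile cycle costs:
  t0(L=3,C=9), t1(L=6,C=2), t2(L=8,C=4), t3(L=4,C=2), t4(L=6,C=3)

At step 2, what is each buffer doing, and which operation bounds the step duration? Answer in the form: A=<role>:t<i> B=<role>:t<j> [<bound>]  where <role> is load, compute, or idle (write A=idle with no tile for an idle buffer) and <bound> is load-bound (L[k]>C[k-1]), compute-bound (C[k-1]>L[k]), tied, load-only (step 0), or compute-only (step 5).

step 2: A=load:t2 B=compute:t1 [load-bound]

  0. 3=3c; end=3; A:t0 B:-
  1. max(6,9)=9c; end=12; A:t0 B:t1
  2. max(8,2)=8c; end=20; A:t2 B:t1
  3. max(4,4)=4c; end=24; A:t2 B:t3
  4. max(6,2)=6c; end=30; A:t4 B:t3
  5. 3=3c; end=33; A:t4 B:t3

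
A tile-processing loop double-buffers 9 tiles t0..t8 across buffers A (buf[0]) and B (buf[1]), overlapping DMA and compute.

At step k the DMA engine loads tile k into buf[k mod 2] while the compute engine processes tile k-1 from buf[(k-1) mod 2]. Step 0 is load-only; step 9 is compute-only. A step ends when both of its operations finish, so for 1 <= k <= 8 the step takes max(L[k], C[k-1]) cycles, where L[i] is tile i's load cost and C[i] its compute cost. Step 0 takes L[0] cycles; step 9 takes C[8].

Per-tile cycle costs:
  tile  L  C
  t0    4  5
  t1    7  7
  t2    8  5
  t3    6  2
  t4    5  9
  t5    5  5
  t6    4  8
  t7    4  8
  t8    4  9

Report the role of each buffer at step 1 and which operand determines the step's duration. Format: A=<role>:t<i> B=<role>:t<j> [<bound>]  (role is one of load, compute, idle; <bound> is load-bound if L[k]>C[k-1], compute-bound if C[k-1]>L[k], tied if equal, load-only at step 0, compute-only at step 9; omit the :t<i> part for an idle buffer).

step 0: L[0]=4 → dur=4, Σ=4 | A=load:t0 B=idle [load-only]
step 1: L[1]=7 C[0]=5 → dur=7, Σ=11 | A=compute:t0 B=load:t1 [load-bound]
step 2: L[2]=8 C[1]=7 → dur=8, Σ=19 | A=load:t2 B=compute:t1 [load-bound]
step 3: L[3]=6 C[2]=5 → dur=6, Σ=25 | A=compute:t2 B=load:t3 [load-bound]
step 4: L[4]=5 C[3]=2 → dur=5, Σ=30 | A=load:t4 B=compute:t3 [load-bound]
step 5: L[5]=5 C[4]=9 → dur=9, Σ=39 | A=compute:t4 B=load:t5 [compute-bound]
step 6: L[6]=4 C[5]=5 → dur=5, Σ=44 | A=load:t6 B=compute:t5 [compute-bound]
step 7: L[7]=4 C[6]=8 → dur=8, Σ=52 | A=compute:t6 B=load:t7 [compute-bound]
step 8: L[8]=4 C[7]=8 → dur=8, Σ=60 | A=load:t8 B=compute:t7 [compute-bound]
step 9: C[8]=9 → dur=9, Σ=69 | A=compute:t8 B=idle [compute-only]

step 1: A=compute:t0 B=load:t1 [load-bound]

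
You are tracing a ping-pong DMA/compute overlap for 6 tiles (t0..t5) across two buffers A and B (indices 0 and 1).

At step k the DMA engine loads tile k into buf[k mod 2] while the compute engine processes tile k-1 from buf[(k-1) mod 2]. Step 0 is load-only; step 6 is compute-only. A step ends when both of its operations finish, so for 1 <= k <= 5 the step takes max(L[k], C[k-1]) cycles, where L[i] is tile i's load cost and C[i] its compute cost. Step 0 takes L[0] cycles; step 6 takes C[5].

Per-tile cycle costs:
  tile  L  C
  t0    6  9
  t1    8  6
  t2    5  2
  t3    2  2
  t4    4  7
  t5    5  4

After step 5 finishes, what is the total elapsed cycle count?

step 0: L[0]=6 → dur=6, Σ=6 | A=load:t0 B=idle [load-only]
step 1: L[1]=8 C[0]=9 → dur=9, Σ=15 | A=compute:t0 B=load:t1 [compute-bound]
step 2: L[2]=5 C[1]=6 → dur=6, Σ=21 | A=load:t2 B=compute:t1 [compute-bound]
step 3: L[3]=2 C[2]=2 → dur=2, Σ=23 | A=compute:t2 B=load:t3 [tied]
step 4: L[4]=4 C[3]=2 → dur=4, Σ=27 | A=load:t4 B=compute:t3 [load-bound]
step 5: L[5]=5 C[4]=7 → dur=7, Σ=34 | A=compute:t4 B=load:t5 [compute-bound]
step 6: C[5]=4 → dur=4, Σ=38 | A=idle B=compute:t5 [compute-only]

end_cycle[5] = 34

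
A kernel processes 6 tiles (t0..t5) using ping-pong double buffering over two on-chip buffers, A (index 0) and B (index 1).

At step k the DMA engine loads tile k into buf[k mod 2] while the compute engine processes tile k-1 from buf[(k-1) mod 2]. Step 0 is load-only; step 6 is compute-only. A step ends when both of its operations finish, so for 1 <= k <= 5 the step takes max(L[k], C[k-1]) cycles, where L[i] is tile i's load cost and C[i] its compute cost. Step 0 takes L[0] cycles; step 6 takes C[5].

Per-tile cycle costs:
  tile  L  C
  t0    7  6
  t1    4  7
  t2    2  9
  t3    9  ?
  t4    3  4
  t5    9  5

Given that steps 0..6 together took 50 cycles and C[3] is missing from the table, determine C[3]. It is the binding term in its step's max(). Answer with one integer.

step 0 = dur = L[0]=7 = 7
step 1 = dur = max(L[1]=4, C[0]=6) = 6
step 2 = dur = max(L[2]=2, C[1]=7) = 7
step 3 = dur = max(L[3]=9, C[2]=9) = 9
step 4 = dur = max(L[4]=3, C[3]=?) = C[3]  (unknown; binding)
step 5 = dur = max(L[5]=9, C[4]=4) = 9
step 6 = dur = C[5]=5 = 5
sum of known step durations = 43
dur[4] = total - known = 50 - 43 = 7
C[3] is the binding max in step 4, so C[3] = dur[4] = 7

C[3] = 7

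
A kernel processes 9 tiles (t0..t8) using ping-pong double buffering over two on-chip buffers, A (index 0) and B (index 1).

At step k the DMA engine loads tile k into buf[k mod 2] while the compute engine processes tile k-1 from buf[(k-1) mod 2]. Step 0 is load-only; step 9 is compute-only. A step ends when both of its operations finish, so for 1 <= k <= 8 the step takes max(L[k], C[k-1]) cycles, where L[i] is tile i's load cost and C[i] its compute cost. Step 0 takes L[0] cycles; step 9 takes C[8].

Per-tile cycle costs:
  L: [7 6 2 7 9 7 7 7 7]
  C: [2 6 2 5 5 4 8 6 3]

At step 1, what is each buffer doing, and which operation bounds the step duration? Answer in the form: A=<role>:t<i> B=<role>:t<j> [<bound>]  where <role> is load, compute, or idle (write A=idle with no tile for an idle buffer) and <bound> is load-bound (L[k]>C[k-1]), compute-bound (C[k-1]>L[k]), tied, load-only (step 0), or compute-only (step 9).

step 1: A=compute:t0 B=load:t1 [load-bound]

k=0 load=t0/7c comp=- wait=7 total=7
k=1 load=t1/6c comp=t0/2c wait=6 total=13
k=2 load=t2/2c comp=t1/6c wait=6 total=19
k=3 load=t3/7c comp=t2/2c wait=7 total=26
k=4 load=t4/9c comp=t3/5c wait=9 total=35
k=5 load=t5/7c comp=t4/5c wait=7 total=42
k=6 load=t6/7c comp=t5/4c wait=7 total=49
k=7 load=t7/7c comp=t6/8c wait=8 total=57
k=8 load=t8/7c comp=t7/6c wait=7 total=64
k=9 load=- comp=t8/3c wait=3 total=67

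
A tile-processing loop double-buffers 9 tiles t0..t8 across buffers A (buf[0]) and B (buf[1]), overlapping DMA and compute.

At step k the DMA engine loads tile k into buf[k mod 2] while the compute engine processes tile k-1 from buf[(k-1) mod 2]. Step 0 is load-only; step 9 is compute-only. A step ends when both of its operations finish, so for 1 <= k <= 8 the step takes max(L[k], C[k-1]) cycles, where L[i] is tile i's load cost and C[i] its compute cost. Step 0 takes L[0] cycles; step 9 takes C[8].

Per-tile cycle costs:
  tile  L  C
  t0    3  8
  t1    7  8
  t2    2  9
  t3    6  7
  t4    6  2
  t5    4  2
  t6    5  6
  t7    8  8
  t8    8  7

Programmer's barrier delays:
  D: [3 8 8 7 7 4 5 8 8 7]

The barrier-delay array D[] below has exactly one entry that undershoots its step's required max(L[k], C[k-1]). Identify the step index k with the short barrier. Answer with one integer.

hazard at step 3

[0] required=L[0]=3=3 vs D=3 ok
[1] required=max(L[1]=7,C[0]=8)=8 vs D=8 ok
[2] required=max(L[2]=2,C[1]=8)=8 vs D=8 ok
[3] required=max(L[3]=6,C[2]=9)=9 vs D=7 SHORT
[4] required=max(L[4]=6,C[3]=7)=7 vs D=7 ok
[5] required=max(L[5]=4,C[4]=2)=4 vs D=4 ok
[6] required=max(L[6]=5,C[5]=2)=5 vs D=5 ok
[7] required=max(L[7]=8,C[6]=6)=8 vs D=8 ok
[8] required=max(L[8]=8,C[7]=8)=8 vs D=8 ok
[9] required=C[8]=7=7 vs D=7 ok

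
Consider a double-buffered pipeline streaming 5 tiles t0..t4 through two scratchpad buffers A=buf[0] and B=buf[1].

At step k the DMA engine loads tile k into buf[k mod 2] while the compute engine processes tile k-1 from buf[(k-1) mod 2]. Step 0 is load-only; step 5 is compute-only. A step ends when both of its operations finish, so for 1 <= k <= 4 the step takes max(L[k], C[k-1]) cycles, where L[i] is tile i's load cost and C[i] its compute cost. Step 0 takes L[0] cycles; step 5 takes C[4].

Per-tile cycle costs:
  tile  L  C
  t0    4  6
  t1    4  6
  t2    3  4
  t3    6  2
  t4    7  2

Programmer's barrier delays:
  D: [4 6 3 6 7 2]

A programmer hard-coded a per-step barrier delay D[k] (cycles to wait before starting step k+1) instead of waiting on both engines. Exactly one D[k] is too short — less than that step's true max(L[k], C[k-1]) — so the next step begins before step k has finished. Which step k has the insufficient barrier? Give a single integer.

[0] required=L[0]=4=4 vs D=4 ok
[1] required=max(L[1]=4,C[0]=6)=6 vs D=6 ok
[2] required=max(L[2]=3,C[1]=6)=6 vs D=3 SHORT
[3] required=max(L[3]=6,C[2]=4)=6 vs D=6 ok
[4] required=max(L[4]=7,C[3]=2)=7 vs D=7 ok
[5] required=C[4]=2=2 vs D=2 ok

hazard at step 2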